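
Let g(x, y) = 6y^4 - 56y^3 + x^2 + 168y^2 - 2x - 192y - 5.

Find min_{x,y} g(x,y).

-134

g(x,y) separates as P(x) + Q(y) − 5, so its minimum is min P + min Q − 5.
P'(x) = 2x - 2 vanishes at x ∈ {1}; Q'(y) = 24(y - 4)(y - 2)(y - 1) vanishes at y ∈ {1, 2, 4}.
Local minima of P (where P''>0): P(1)=-1. Local minima of Q: Q(1)=-74, Q(4)=-128.
So the global minimum of g is P(1) + Q(4) − 5 = -1 − 128 − 5 = -134, attained at (1, 4).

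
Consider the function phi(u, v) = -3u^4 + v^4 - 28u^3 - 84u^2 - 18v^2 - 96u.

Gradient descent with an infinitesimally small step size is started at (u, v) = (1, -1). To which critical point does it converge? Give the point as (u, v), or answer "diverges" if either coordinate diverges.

diverges

phi is separable, so gradient descent decouples: u follows -∂phi/∂u, v follows -∂phi/∂v.
∂phi/∂u = -12(u + 1)(u + 2)(u + 4); at u=1 this is -360, so u increases.
∂phi/∂v = 4v(v - 3)(v + 3); at v=-1 this is 32, so v decreases.
The u-coordinate has no critical point in that direction and runs off to infinity.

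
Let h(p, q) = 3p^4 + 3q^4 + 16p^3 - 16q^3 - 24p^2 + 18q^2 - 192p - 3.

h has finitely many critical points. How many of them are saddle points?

h separates as a function of p plus a function of q, so ∇h=0 decouples.
∂h/∂p = 12(p - 2)(p + 2)(p + 4) = 0 at p ∈ {-4, -2, 2}; ∂h/∂q = 12q(q - 3)(q - 1) = 0 at q ∈ {0, 1, 3}.
The Hessian is diagonal: diag(h_pp, h_qq). Second derivatives: h_pp(-4)=144, h_pp(-2)=-96, h_pp(2)=288; h_qq(0)=36, h_qq(1)=-24, h_qq(3)=72.
Saddle points occur where the two diagonal entries have opposite signs: (-4, 1), (-2, 0), (-2, 3), (2, 1). Count: 4.

4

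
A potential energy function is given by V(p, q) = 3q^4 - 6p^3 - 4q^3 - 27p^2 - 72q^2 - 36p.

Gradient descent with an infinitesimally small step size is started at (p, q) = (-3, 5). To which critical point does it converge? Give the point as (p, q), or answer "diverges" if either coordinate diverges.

V is separable, so gradient descent decouples: p follows -∂V/∂p, q follows -∂V/∂q.
∂V/∂p = -18(p + 1)(p + 2); at p=-3 this is -36, so p increases.
∂V/∂q = 12q(q - 4)(q + 3); at q=5 this is 480, so q decreases.
p converges to its nearest critical value -2 (a local min of the p-part); q converges to 4. The iterate converges to (-2, 4).

(-2, 4)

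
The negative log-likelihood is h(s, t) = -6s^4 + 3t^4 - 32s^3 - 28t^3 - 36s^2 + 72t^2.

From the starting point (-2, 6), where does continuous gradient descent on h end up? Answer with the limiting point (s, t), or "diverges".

(-1, 4)

h is separable, so gradient descent decouples: s follows -∂h/∂s, t follows -∂h/∂t.
∂h/∂s = -24s(s + 1)(s + 3); at s=-2 this is -48, so s increases.
∂h/∂t = 12t(t - 4)(t - 3); at t=6 this is 432, so t decreases.
s converges to its nearest critical value -1 (a local min of the s-part); t converges to 4. The iterate converges to (-1, 4).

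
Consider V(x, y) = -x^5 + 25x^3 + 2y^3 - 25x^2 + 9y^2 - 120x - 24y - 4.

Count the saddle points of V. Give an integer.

V separates as a function of x plus a function of y, so ∇V=0 decouples.
∂V/∂x = -5(x - 3)(x - 2)(x + 1)(x + 4) = 0 at x ∈ {-4, -1, 2, 3}; ∂V/∂y = 6(y - 1)(y + 4) = 0 at y ∈ {-4, 1}.
The Hessian is diagonal: diag(V_xx, V_yy). Second derivatives: V_xx(-4)=630, V_xx(-1)=-180, V_xx(2)=90, V_xx(3)=-140; V_yy(-4)=-30, V_yy(1)=30.
Saddle points occur where the two diagonal entries have opposite signs: (-4, -4), (-1, 1), (2, -4), (3, 1). Count: 4.

4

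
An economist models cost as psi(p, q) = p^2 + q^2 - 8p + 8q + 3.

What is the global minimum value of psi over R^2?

-29

psi(p,q) separates as A(p) + B(q) + 3, so its minimum is min A + min B + 3.
A'(p) = 2p - 8 vanishes at p ∈ {4}; B'(q) = 2q + 8 vanishes at q ∈ {-4}.
Local minima of A (where A''>0): A(4)=-16. Local minima of B: B(-4)=-16.
So the global minimum of psi is A(4) + B(-4) + 3 = -16 − 16 + 3 = -29, attained at (4, -4).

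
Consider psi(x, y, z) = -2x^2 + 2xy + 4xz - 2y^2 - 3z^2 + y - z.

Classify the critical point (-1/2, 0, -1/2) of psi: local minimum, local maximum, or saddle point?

The Hessian is constant: H = [[-4, 2, 4], [2, -4, 0], [4, 0, -6]].
Leading principal minors: Δ₁ = -4, Δ₂ = 12, Δ₃ = -8.
The minors alternate sign starting negative (−, +, −), so H is negative definite: a local maximum.

local maximum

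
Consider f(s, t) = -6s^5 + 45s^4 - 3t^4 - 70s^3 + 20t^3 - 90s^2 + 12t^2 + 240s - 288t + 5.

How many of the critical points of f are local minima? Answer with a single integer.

2

f separates as a function of s plus a function of t, so ∇f=0 decouples.
∂f/∂s = -30(s - 4)(s - 2)(s - 1)(s + 1) = 0 at s ∈ {-1, 1, 2, 4}; ∂f/∂t = -12(t - 4)(t - 3)(t + 2) = 0 at t ∈ {-2, 3, 4}.
The Hessian is diagonal: diag(f_ss, f_tt). Second derivatives: f_ss(-1)=900, f_ss(1)=-180, f_ss(2)=180, f_ss(4)=-900; f_tt(-2)=-360, f_tt(3)=60, f_tt(4)=-72.
Local minima occur where both diagonal entries positive: (-1, 3), (2, 3). Count: 2.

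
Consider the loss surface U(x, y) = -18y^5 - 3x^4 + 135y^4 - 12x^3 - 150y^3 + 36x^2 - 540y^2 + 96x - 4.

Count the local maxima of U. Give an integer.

4

U separates as a function of x plus a function of y, so ∇U=0 decouples.
∂U/∂x = -12(x - 2)(x + 1)(x + 4) = 0 at x ∈ {-4, -1, 2}; ∂U/∂y = -90y(y - 4)(y - 3)(y + 1) = 0 at y ∈ {-1, 0, 3, 4}.
The Hessian is diagonal: diag(U_xx, U_yy). Second derivatives: U_xx(-4)=-216, U_xx(-1)=108, U_xx(2)=-216; U_yy(-1)=1800, U_yy(0)=-1080, U_yy(3)=1080, U_yy(4)=-1800.
Local maxima occur where both diagonal entries negative: (-4, 0), (-4, 4), (2, 0), (2, 4). Count: 4.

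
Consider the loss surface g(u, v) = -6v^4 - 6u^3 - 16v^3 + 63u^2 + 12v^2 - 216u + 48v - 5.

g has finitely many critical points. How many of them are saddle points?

3

g separates as a function of u plus a function of v, so ∇g=0 decouples.
∂g/∂u = -18(u - 4)(u - 3) = 0 at u ∈ {3, 4}; ∂g/∂v = -24(v - 1)(v + 1)(v + 2) = 0 at v ∈ {-2, -1, 1}.
The Hessian is diagonal: diag(g_uu, g_vv). Second derivatives: g_uu(3)=18, g_uu(4)=-18; g_vv(-2)=-72, g_vv(-1)=48, g_vv(1)=-144.
Saddle points occur where the two diagonal entries have opposite signs: (3, -2), (3, 1), (4, -1). Count: 3.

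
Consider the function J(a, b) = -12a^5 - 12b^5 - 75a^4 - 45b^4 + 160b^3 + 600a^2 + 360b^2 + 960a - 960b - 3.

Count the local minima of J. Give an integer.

4

J separates as a function of a plus a function of b, so ∇J=0 decouples.
∂J/∂a = -60(a - 2)(a + 1)(a + 2)(a + 4) = 0 at a ∈ {-4, -2, -1, 2}; ∂J/∂b = -60(b - 2)(b - 1)(b + 2)(b + 4) = 0 at b ∈ {-4, -2, 1, 2}.
The Hessian is diagonal: diag(J_aa, J_bb). Second derivatives: J_aa(-4)=2160, J_aa(-2)=-480, J_aa(-1)=540, J_aa(2)=-4320; J_bb(-4)=3600, J_bb(-2)=-1440, J_bb(1)=900, J_bb(2)=-1440.
Local minima occur where both diagonal entries positive: (-4, -4), (-4, 1), (-1, -4), (-1, 1). Count: 4.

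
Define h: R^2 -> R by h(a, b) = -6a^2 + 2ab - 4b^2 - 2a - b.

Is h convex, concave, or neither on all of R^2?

h is quadratic, so its Hessian is the constant matrix H = [[-12, 2], [2, -8]].
det(H) = 92, tr(H) = -20.
det(H) > 0 and tr(H) < 0, so H is negative definite everywhere: concave.

concave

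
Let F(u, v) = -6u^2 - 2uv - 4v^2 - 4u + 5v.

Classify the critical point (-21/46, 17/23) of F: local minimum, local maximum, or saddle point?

local maximum

The Hessian of F is constant: H = [[-12, -2], [-2, -8]].
det(H) = (-12)·(-8) − (-2)² = 92.
det(H) > 0 and tr(H) = -20 < 0, so H is negative definite and the point is a local maximum.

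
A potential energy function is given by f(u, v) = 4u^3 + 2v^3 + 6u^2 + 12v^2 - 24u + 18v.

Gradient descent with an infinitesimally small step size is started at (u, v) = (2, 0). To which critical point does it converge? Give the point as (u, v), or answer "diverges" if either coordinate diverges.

(1, -1)

f is separable, so gradient descent decouples: u follows -∂f/∂u, v follows -∂f/∂v.
∂f/∂u = 12(u - 1)(u + 2); at u=2 this is 48, so u decreases.
∂f/∂v = 6(v + 1)(v + 3); at v=0 this is 18, so v decreases.
u converges to its nearest critical value 1 (a local min of the u-part); v converges to -1. The iterate converges to (1, -1).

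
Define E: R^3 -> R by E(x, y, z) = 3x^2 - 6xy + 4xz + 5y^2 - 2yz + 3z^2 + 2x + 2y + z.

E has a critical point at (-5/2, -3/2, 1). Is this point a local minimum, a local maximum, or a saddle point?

The Hessian is constant: H = [[6, -6, 4], [-6, 10, -2], [4, -2, 6]].
Leading principal minors: Δ₁ = 6, Δ₂ = 24, Δ₃ = 56.
All leading minors are positive, so H is positive definite: a local minimum.

local minimum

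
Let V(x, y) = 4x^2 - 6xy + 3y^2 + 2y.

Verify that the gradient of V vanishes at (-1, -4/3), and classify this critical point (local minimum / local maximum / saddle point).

local minimum

∇V = (8x - 6y, -6x + 6y + 2); substituting (-1, -4/3) gives ∇V = (0, 0), so (-1, -4/3) is indeed a critical point.
The Hessian of V is constant: H = [[8, -6], [-6, 6]].
det(H) = 8·6 − (-6)² = 12.
det(H) > 0 and tr(H) = 14 > 0, so H is positive definite and the point is a local minimum.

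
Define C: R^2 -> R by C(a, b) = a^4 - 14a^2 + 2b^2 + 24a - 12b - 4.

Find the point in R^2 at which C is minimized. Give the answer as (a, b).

(-3, 3)

C(a,b) separates as P(a) + Q(b) − 4, so its minimum is min P + min Q − 4.
P'(a) = 4(a - 2)(a - 1)(a + 3) vanishes at a ∈ {-3, 1, 2}; Q'(b) = 4b - 12 vanishes at b ∈ {3}.
Local minima of P (where P''>0): P(-3)=-117, P(2)=8. Local minima of Q: Q(3)=-18.
So the global minimum of C is P(-3) + Q(3) − 4 = -117 − 18 − 4 = -139, attained at (-3, 3).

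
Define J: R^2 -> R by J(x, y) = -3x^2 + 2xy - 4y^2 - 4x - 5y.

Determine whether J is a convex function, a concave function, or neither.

J is quadratic, so its Hessian is the constant matrix H = [[-6, 2], [2, -8]].
det(H) = 44, tr(H) = -14.
det(H) > 0 and tr(H) < 0, so H is negative definite everywhere: concave.

concave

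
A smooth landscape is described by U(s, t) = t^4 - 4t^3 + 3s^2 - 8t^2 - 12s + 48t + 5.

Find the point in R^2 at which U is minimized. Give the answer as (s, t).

U(s,t) separates as P(s) + Q(t) + 5, so its minimum is min P + min Q + 5.
P'(s) = 6s - 12 vanishes at s ∈ {2}; Q'(t) = 4(t - 3)(t - 2)(t + 2) vanishes at t ∈ {-2, 2, 3}.
Local minima of P (where P''>0): P(2)=-12. Local minima of Q: Q(-2)=-80, Q(3)=45.
So the global minimum of U is P(2) + Q(-2) + 5 = -12 − 80 + 5 = -87, attained at (2, -2).

(2, -2)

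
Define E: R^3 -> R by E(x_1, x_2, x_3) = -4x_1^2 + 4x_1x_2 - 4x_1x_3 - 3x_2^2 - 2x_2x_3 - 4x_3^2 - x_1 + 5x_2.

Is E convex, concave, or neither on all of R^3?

E is quadratic, so its Hessian is the constant matrix H = [[-8, 4, -4], [4, -6, -2], [-4, -2, -8]].
Leading principal minors: -8, 32, -64.
Signs alternate −, +, − ⇒ H ≺ 0 ⇒ concave.

concave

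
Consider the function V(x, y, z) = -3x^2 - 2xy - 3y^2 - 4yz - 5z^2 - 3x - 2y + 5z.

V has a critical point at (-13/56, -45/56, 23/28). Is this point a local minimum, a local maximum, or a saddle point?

The Hessian is constant: H = [[-6, -2, 0], [-2, -6, -4], [0, -4, -10]].
Leading principal minors: Δ₁ = -6, Δ₂ = 32, Δ₃ = -224.
The minors alternate sign starting negative (−, +, −), so H is negative definite: a local maximum.

local maximum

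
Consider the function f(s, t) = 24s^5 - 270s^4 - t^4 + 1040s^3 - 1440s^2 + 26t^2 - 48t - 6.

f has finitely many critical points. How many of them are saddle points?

f separates as a function of s plus a function of t, so ∇f=0 decouples.
∂f/∂s = 120s(s - 4)(s - 3)(s - 2) = 0 at s ∈ {0, 2, 3, 4}; ∂f/∂t = -4(t - 3)(t - 1)(t + 4) = 0 at t ∈ {-4, 1, 3}.
The Hessian is diagonal: diag(f_ss, f_tt). Second derivatives: f_ss(0)=-2880, f_ss(2)=480, f_ss(3)=-360, f_ss(4)=960; f_tt(-4)=-140, f_tt(1)=40, f_tt(3)=-56.
Saddle points occur where the two diagonal entries have opposite signs: (0, 1), (2, -4), (2, 3), (3, 1), (4, -4), (4, 3). Count: 6.

6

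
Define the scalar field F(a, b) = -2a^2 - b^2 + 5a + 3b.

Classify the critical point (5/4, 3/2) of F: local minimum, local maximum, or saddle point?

The Hessian of F is constant: H = [[-4, 0], [0, -2]].
det(H) = (-4)·(-2) − 0² = 8.
det(H) > 0 and tr(H) = -6 < 0, so H is negative definite and the point is a local maximum.

local maximum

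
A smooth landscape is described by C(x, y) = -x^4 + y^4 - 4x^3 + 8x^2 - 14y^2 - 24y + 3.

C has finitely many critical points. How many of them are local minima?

C separates as a function of x plus a function of y, so ∇C=0 decouples.
∂C/∂x = -4x(x - 1)(x + 4) = 0 at x ∈ {-4, 0, 1}; ∂C/∂y = 4(y - 3)(y + 1)(y + 2) = 0 at y ∈ {-2, -1, 3}.
The Hessian is diagonal: diag(C_xx, C_yy). Second derivatives: C_xx(-4)=-80, C_xx(0)=16, C_xx(1)=-20; C_yy(-2)=20, C_yy(-1)=-16, C_yy(3)=80.
Local minima occur where both diagonal entries positive: (0, -2), (0, 3). Count: 2.

2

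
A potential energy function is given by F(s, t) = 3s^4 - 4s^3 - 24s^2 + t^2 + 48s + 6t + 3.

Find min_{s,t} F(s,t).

F(s,t) separates as P(s) + Q(t) + 3, so its minimum is min P + min Q + 3.
P'(s) = 12(s - 2)(s - 1)(s + 2) vanishes at s ∈ {-2, 1, 2}; Q'(t) = 2(t + 3) vanishes at t ∈ {-3}.
Local minima of P (where P''>0): P(-2)=-112, P(2)=16. Local minima of Q: Q(-3)=-9.
So the global minimum of F is P(-2) + Q(-3) + 3 = -112 − 9 + 3 = -118, attained at (-2, -3).

-118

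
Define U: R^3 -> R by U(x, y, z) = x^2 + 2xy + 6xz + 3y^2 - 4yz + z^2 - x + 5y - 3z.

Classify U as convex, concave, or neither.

U is quadratic, so its Hessian is the constant matrix H = [[2, 2, 6], [2, 6, -4], [6, -4, 2]].
Leading principal minors: 2, 8, -328.
Neither pattern holds ⇒ H is indefinite ⇒ neither convex nor concave.

neither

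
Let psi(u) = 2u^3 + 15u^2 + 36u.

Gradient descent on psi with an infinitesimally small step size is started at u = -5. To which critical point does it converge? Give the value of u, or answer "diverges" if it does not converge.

diverges

psi'(u) = 6(u + 2)(u + 3), so psi'(-5) = 36.
Gradient descent moves in the -psi' direction, i.e. u is decreasing.
There is no critical point below u=-5, and psi' keeps the same sign, so the iterate runs off to −∞.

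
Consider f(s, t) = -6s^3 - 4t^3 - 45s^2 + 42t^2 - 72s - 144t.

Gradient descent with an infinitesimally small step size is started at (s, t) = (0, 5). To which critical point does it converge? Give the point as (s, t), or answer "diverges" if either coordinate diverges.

diverges

f is separable, so gradient descent decouples: s follows -∂f/∂s, t follows -∂f/∂t.
∂f/∂s = -18(s + 1)(s + 4); at s=0 this is -72, so s increases.
∂f/∂t = -12(t - 4)(t - 3); at t=5 this is -24, so t increases.
The s-coordinate has no critical point in that direction and runs off to infinity.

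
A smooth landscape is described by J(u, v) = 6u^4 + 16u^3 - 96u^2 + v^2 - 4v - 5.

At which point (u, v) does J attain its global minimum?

J(u,v) separates as P(u) + Q(v) − 5, so its minimum is min P + min Q − 5.
P'(u) = 24u(u - 2)(u + 4) vanishes at u ∈ {-4, 0, 2}; Q'(v) = 2v - 4 vanishes at v ∈ {2}.
Local minima of P (where P''>0): P(-4)=-1024, P(2)=-160. Local minima of Q: Q(2)=-4.
So the global minimum of J is P(-4) + Q(2) − 5 = -1024 − 4 − 5 = -1033, attained at (-4, 2).

(-4, 2)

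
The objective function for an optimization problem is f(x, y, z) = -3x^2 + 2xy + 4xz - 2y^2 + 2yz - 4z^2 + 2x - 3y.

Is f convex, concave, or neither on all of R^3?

concave

f is quadratic, so its Hessian is the constant matrix H = [[-6, 2, 4], [2, -4, 2], [4, 2, -8]].
Leading principal minors: -6, 20, -40.
Signs alternate −, +, − ⇒ H ≺ 0 ⇒ concave.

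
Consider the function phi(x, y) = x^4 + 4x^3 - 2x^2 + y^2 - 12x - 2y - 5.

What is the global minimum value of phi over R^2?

phi(x,y) separates as P(x) + Q(y) − 5, so its minimum is min P + min Q − 5.
P'(x) = 4(x - 1)(x + 1)(x + 3) vanishes at x ∈ {-3, -1, 1}; Q'(y) = 2y - 2 vanishes at y ∈ {1}.
Local minima of P (where P''>0): P(-3)=-9, P(1)=-9. Local minima of Q: Q(1)=-1.
So the global minimum of phi is P(-3) + Q(1) − 5 = -9 − 1 − 5 = -15, attained at (-3, 1).

-15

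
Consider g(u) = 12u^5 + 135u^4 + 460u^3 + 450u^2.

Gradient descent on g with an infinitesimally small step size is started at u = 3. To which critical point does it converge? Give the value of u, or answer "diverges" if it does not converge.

g'(u) = 60u(u + 1)(u + 3)(u + 5), so g'(3) = 34560.
Gradient descent moves in the -g' direction, i.e. u is decreasing.
The nearest critical point in that direction is u = 0, where g'' = 900 > 0 (a local minimum). The iterate converges there.

0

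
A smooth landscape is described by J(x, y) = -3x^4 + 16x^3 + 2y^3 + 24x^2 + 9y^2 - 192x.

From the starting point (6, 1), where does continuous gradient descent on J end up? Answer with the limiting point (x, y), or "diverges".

J is separable, so gradient descent decouples: x follows -∂J/∂x, y follows -∂J/∂y.
∂J/∂x = -12(x - 4)(x - 2)(x + 2); at x=6 this is -768, so x increases.
∂J/∂y = 6y(y + 3); at y=1 this is 24, so y decreases.
The x-coordinate has no critical point in that direction and runs off to infinity.

diverges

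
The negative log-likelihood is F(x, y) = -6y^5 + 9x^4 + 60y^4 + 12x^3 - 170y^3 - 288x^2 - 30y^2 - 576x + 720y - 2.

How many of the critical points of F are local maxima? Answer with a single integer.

2

F separates as a function of x plus a function of y, so ∇F=0 decouples.
∂F/∂x = 36(x - 4)(x + 1)(x + 4) = 0 at x ∈ {-4, -1, 4}; ∂F/∂y = -30(y - 4)(y - 3)(y - 2)(y + 1) = 0 at y ∈ {-1, 2, 3, 4}.
The Hessian is diagonal: diag(F_xx, F_yy). Second derivatives: F_xx(-4)=864, F_xx(-1)=-540, F_xx(4)=1440; F_yy(-1)=1800, F_yy(2)=-180, F_yy(3)=120, F_yy(4)=-300.
Local maxima occur where both diagonal entries negative: (-1, 2), (-1, 4). Count: 2.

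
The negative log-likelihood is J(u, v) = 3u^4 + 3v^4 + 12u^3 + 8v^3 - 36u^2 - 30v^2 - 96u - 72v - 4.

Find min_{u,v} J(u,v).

-348

J(u,v) separates as P(u) + Q(v) − 4, so its minimum is min P + min Q − 4.
P'(u) = 12(u - 2)(u + 1)(u + 4) vanishes at u ∈ {-4, -1, 2}; Q'(v) = 12(v - 2)(v + 1)(v + 3) vanishes at v ∈ {-3, -1, 2}.
Local minima of P (where P''>0): P(-4)=-192, P(2)=-192. Local minima of Q: Q(-3)=-27, Q(2)=-152.
So the global minimum of J is P(-4) + Q(2) − 4 = -192 − 152 − 4 = -348, attained at (-4, 2).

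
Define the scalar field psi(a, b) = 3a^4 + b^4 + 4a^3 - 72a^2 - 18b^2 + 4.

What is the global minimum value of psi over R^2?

psi(a,b) separates as P(a) + Q(b) + 4, so its minimum is min P + min Q + 4.
P'(a) = 12a(a - 3)(a + 4) vanishes at a ∈ {-4, 0, 3}; Q'(b) = 4b(b - 3)(b + 3) vanishes at b ∈ {-3, 0, 3}.
Local minima of P (where P''>0): P(-4)=-640, P(3)=-297. Local minima of Q: Q(-3)=-81, Q(3)=-81.
So the global minimum of psi is P(-4) + Q(-3) + 4 = -640 − 81 + 4 = -717, attained at (-4, -3).

-717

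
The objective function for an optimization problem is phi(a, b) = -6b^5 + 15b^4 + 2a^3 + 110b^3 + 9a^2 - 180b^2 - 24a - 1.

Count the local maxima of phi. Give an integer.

2

phi separates as a function of a plus a function of b, so ∇phi=0 decouples.
∂phi/∂a = 6(a - 1)(a + 4) = 0 at a ∈ {-4, 1}; ∂phi/∂b = -30b(b - 4)(b - 1)(b + 3) = 0 at b ∈ {-3, 0, 1, 4}.
The Hessian is diagonal: diag(phi_aa, phi_bb). Second derivatives: phi_aa(-4)=-30, phi_aa(1)=30; phi_bb(-3)=2520, phi_bb(0)=-360, phi_bb(1)=360, phi_bb(4)=-2520.
Local maxima occur where both diagonal entries negative: (-4, 0), (-4, 4). Count: 2.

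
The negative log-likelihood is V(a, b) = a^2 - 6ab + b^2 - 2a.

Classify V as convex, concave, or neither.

V is quadratic, so its Hessian is the constant matrix H = [[2, -6], [-6, 2]].
det(H) = -32, tr(H) = 4.
det(H) < 0, so H is indefinite: neither convex nor concave.

neither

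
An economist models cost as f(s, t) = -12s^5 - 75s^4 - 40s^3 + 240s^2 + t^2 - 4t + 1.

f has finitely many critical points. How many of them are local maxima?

f separates as a function of s plus a function of t, so ∇f=0 decouples.
∂f/∂s = -60s(s - 1)(s + 2)(s + 4) = 0 at s ∈ {-4, -2, 0, 1}; ∂f/∂t = 2(t - 2) = 0 at t ∈ {2}.
The Hessian is diagonal: diag(f_ss, f_tt). Second derivatives: f_ss(-4)=2400, f_ss(-2)=-720, f_ss(0)=480, f_ss(1)=-900; f_tt(2)=2.
Local maxima occur where both diagonal entries negative: none. Count: 0.

0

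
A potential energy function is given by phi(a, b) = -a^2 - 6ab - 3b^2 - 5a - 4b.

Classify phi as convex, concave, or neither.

neither

phi is quadratic, so its Hessian is the constant matrix H = [[-2, -6], [-6, -6]].
det(H) = -24, tr(H) = -8.
det(H) < 0, so H is indefinite: neither convex nor concave.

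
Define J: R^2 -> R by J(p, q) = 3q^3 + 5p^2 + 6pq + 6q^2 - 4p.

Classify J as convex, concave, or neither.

The term 3q^3 is cubic, so the Hessian is not constant.
∂²J/∂q² = 18q + 12, which takes both signs as q varies (negative for sufficiently negative q). A diagonal entry of the Hessian changing sign means the Hessian is neither positive- nor negative-semidefinite on all of R^2.

neither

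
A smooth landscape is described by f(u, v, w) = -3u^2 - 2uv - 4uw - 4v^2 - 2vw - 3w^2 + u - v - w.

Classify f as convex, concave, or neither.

concave

f is quadratic, so its Hessian is the constant matrix H = [[-6, -2, -4], [-2, -8, -2], [-4, -2, -6]].
Leading principal minors: -6, 44, -144.
Signs alternate −, +, − ⇒ H ≺ 0 ⇒ concave.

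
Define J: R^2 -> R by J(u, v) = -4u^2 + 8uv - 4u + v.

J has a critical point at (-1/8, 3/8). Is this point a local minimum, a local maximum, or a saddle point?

saddle point

The Hessian of J is constant: H = [[-8, 8], [8, 0]].
det(H) = (-8)·0 − 8² = -64.
Since det(H) < 0, H is indefinite and the critical point is a saddle point.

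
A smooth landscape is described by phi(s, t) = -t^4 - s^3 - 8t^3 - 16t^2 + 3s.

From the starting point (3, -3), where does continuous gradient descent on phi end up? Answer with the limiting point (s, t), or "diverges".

diverges

phi is separable, so gradient descent decouples: s follows -∂phi/∂s, t follows -∂phi/∂t.
∂phi/∂s = -3(s - 1)(s + 1); at s=3 this is -24, so s increases.
∂phi/∂t = -4t(t + 2)(t + 4); at t=-3 this is -12, so t increases.
The s-coordinate has no critical point in that direction and runs off to infinity.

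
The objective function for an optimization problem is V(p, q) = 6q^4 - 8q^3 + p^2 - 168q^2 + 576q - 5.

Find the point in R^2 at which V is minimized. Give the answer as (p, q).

(0, -4)

V(p,q) separates as A(p) + B(q) − 5, so its minimum is min A + min B − 5.
A'(p) = 2p vanishes at p ∈ {0}; B'(q) = 24(q - 3)(q - 2)(q + 4) vanishes at q ∈ {-4, 2, 3}.
Local minima of A (where A''>0): A(0)=0. Local minima of B: B(-4)=-2944, B(3)=486.
So the global minimum of V is A(0) + B(-4) − 5 = 0 − 2944 − 5 = -2949, attained at (0, -4).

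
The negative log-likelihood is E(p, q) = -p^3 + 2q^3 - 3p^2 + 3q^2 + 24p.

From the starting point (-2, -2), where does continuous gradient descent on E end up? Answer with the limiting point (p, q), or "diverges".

diverges

E is separable, so gradient descent decouples: p follows -∂E/∂p, q follows -∂E/∂q.
∂E/∂p = -3(p - 2)(p + 4); at p=-2 this is 24, so p decreases.
∂E/∂q = 6q(q + 1); at q=-2 this is 12, so q decreases.
The q-coordinate has no critical point in that direction and runs off to infinity.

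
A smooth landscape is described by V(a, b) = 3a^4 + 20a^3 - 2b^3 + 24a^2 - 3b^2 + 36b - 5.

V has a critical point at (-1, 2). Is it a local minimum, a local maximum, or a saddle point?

local maximum

The mixed partial ∂²V/∂a∂b is 0, so the Hessian at any point is diag(V_aa, V_bb) = diag(12(3a^2 + 10a + 4), -6(2b + 1)).
At (-1, 2): H = diag(-36, -30).
Both eigenvalues are negative, so H is negative definite: a local maximum.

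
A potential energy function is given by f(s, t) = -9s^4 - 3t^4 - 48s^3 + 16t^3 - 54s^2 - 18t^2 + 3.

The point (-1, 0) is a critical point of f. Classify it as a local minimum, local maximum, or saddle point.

The mixed partial ∂²f/∂s∂t is 0, so the Hessian at any point is diag(f_ss, f_tt) = diag(-36(3s^2 + 8s + 3), 12(-3t^2 + 8t - 3)).
At (-1, 0): H = diag(72, -36).
The eigenvalues have opposite signs, so H is indefinite: a saddle point.

saddle point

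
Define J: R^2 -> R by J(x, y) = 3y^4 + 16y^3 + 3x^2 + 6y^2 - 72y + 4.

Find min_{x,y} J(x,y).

J(x,y) separates as P(x) + Q(y) + 4, so its minimum is min P + min Q + 4.
P'(x) = 6x vanishes at x ∈ {0}; Q'(y) = 12(y - 1)(y + 2)(y + 3) vanishes at y ∈ {-3, -2, 1}.
Local minima of P (where P''>0): P(0)=0. Local minima of Q: Q(-3)=81, Q(1)=-47.
So the global minimum of J is P(0) + Q(1) + 4 = 0 − 47 + 4 = -43, attained at (0, 1).

-43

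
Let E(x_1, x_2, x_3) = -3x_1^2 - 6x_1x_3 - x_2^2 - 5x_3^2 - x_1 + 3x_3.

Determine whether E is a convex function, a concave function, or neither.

E is quadratic, so its Hessian is the constant matrix H = [[-6, 0, -6], [0, -2, 0], [-6, 0, -10]].
Leading principal minors: -6, 12, -48.
Signs alternate −, +, − ⇒ H ≺ 0 ⇒ concave.

concave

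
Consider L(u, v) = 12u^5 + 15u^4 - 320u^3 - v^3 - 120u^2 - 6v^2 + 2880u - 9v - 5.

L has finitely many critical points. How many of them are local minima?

2

L separates as a function of u plus a function of v, so ∇L=0 decouples.
∂L/∂u = 60(u - 3)(u - 2)(u + 2)(u + 4) = 0 at u ∈ {-4, -2, 2, 3}; ∂L/∂v = -3(v + 1)(v + 3) = 0 at v ∈ {-3, -1}.
The Hessian is diagonal: diag(L_uu, L_vv). Second derivatives: L_uu(-4)=-5040, L_uu(-2)=2400, L_uu(2)=-1440, L_uu(3)=2100; L_vv(-3)=6, L_vv(-1)=-6.
Local minima occur where both diagonal entries positive: (-2, -3), (3, -3). Count: 2.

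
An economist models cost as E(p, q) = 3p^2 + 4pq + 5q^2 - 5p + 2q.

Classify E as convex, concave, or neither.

convex

E is quadratic, so its Hessian is the constant matrix H = [[6, 4], [4, 10]].
det(H) = 44, tr(H) = 16.
det(H) > 0 and tr(H) > 0, so H is positive definite everywhere: convex.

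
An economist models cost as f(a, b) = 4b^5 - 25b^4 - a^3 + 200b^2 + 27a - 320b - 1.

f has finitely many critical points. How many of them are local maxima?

f separates as a function of a plus a function of b, so ∇f=0 decouples.
∂f/∂a = -3(a - 3)(a + 3) = 0 at a ∈ {-3, 3}; ∂f/∂b = 20(b - 4)(b - 2)(b - 1)(b + 2) = 0 at b ∈ {-2, 1, 2, 4}.
The Hessian is diagonal: diag(f_aa, f_bb). Second derivatives: f_aa(-3)=18, f_aa(3)=-18; f_bb(-2)=-1440, f_bb(1)=180, f_bb(2)=-160, f_bb(4)=720.
Local maxima occur where both diagonal entries negative: (3, -2), (3, 2). Count: 2.

2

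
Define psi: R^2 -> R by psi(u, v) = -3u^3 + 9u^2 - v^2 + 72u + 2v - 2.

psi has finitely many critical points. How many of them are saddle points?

psi separates as a function of u plus a function of v, so ∇psi=0 decouples.
∂psi/∂u = -9(u - 4)(u + 2) = 0 at u ∈ {-2, 4}; ∂psi/∂v = -2(v - 1) = 0 at v ∈ {1}.
The Hessian is diagonal: diag(psi_uu, psi_vv). Second derivatives: psi_uu(-2)=54, psi_uu(4)=-54; psi_vv(1)=-2.
Saddle points occur where the two diagonal entries have opposite signs: (-2, 1). Count: 1.

1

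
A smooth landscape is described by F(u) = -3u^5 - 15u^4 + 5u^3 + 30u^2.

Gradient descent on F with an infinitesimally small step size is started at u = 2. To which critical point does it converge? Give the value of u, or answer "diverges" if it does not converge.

diverges

F'(u) = -15u(u - 1)(u + 1)(u + 4), so F'(2) = -540.
Gradient descent moves in the -F' direction, i.e. u is increasing.
There is no critical point above u=2, and F' keeps the same sign, so the iterate runs off to +∞.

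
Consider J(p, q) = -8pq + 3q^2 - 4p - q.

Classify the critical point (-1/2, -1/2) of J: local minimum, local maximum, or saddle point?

The Hessian of J is constant: H = [[0, -8], [-8, 6]].
det(H) = 0·6 − (-8)² = -64.
Since det(H) < 0, H is indefinite and the critical point is a saddle point.

saddle point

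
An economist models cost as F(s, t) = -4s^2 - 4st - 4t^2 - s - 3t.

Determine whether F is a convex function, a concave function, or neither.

concave

F is quadratic, so its Hessian is the constant matrix H = [[-8, -4], [-4, -8]].
det(H) = 48, tr(H) = -16.
det(H) > 0 and tr(H) < 0, so H is negative definite everywhere: concave.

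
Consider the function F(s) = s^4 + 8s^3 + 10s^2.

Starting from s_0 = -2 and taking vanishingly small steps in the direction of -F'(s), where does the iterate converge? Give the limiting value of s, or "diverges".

F'(s) = 4s(s + 1)(s + 5), so F'(-2) = 24.
Gradient descent moves in the -F' direction, i.e. s is decreasing.
The nearest critical point in that direction is s = -5, where F'' = 80 > 0 (a local minimum). The iterate converges there.

-5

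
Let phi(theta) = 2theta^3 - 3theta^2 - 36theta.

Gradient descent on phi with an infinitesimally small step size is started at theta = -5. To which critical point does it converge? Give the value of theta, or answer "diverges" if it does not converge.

diverges

phi'(theta) = 6(theta - 3)(theta + 2), so phi'(-5) = 144.
Gradient descent moves in the -phi' direction, i.e. theta is decreasing.
There is no critical point below theta=-5, and phi' keeps the same sign, so the iterate runs off to −∞.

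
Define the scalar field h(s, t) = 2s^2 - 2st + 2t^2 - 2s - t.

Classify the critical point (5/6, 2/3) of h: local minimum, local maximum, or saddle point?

local minimum

The Hessian of h is constant: H = [[4, -2], [-2, 4]].
det(H) = 4·4 − (-2)² = 12.
det(H) > 0 and tr(H) = 8 > 0, so H is positive definite and the point is a local minimum.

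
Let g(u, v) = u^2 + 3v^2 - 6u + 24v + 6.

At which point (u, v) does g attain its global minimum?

(3, -4)

g(u,v) separates as P(u) + Q(v) + 6, so its minimum is min P + min Q + 6.
P'(u) = 2u - 6 vanishes at u ∈ {3}; Q'(v) = 6v + 24 vanishes at v ∈ {-4}.
Local minima of P (where P''>0): P(3)=-9. Local minima of Q: Q(-4)=-48.
So the global minimum of g is P(3) + Q(-4) + 6 = -9 − 48 + 6 = -51, attained at (3, -4).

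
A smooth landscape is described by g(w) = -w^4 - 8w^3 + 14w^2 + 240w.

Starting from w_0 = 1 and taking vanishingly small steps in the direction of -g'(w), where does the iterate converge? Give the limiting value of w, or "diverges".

-4

g'(w) = -4(w - 3)(w + 4)(w + 5), so g'(1) = 240.
Gradient descent moves in the -g' direction, i.e. w is decreasing.
The nearest critical point in that direction is w = -4, where g'' = 28 > 0 (a local minimum). The iterate converges there.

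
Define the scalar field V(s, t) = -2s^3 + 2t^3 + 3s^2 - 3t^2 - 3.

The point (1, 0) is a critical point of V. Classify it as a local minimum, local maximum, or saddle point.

The mixed partial ∂²V/∂s∂t is 0, so the Hessian at any point is diag(V_ss, V_tt) = diag(6(-2s + 1), 6(2t - 1)).
At (1, 0): H = diag(-6, -6).
Both eigenvalues are negative, so H is negative definite: a local maximum.

local maximum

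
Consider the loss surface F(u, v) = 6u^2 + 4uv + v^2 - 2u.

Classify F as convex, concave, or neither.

convex

F is quadratic, so its Hessian is the constant matrix H = [[12, 4], [4, 2]].
det(H) = 8, tr(H) = 14.
det(H) > 0 and tr(H) > 0, so H is positive definite everywhere: convex.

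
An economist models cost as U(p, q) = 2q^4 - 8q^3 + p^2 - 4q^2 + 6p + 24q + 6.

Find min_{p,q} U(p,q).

-21

U(p,q) separates as A(p) + B(q) + 6, so its minimum is min A + min B + 6.
A'(p) = 2p + 6 vanishes at p ∈ {-3}; B'(q) = 8(q - 3)(q - 1)(q + 1) vanishes at q ∈ {-1, 1, 3}.
Local minima of A (where A''>0): A(-3)=-9. Local minima of B: B(-1)=-18, B(3)=-18.
So the global minimum of U is A(-3) + B(-1) + 6 = -9 − 18 + 6 = -21, attained at (-3, -1).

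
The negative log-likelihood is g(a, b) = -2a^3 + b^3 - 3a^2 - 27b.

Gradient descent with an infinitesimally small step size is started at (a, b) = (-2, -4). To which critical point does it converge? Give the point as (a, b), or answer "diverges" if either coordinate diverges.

g is separable, so gradient descent decouples: a follows -∂g/∂a, b follows -∂g/∂b.
∂g/∂a = -6a(a + 1); at a=-2 this is -12, so a increases.
∂g/∂b = 3(b - 3)(b + 3); at b=-4 this is 21, so b decreases.
The b-coordinate has no critical point in that direction and runs off to infinity.

diverges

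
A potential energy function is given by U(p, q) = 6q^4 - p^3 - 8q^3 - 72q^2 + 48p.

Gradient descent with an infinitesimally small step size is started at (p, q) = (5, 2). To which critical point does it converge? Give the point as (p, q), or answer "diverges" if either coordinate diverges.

diverges

U is separable, so gradient descent decouples: p follows -∂U/∂p, q follows -∂U/∂q.
∂U/∂p = -3(p - 4)(p + 4); at p=5 this is -27, so p increases.
∂U/∂q = 24q(q - 3)(q + 2); at q=2 this is -192, so q increases.
The p-coordinate has no critical point in that direction and runs off to infinity.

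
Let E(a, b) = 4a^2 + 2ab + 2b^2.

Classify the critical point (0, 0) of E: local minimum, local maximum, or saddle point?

The Hessian of E is constant: H = [[8, 2], [2, 4]].
det(H) = 8·4 − 2² = 28.
det(H) > 0 and tr(H) = 12 > 0, so H is positive definite and the point is a local minimum.

local minimum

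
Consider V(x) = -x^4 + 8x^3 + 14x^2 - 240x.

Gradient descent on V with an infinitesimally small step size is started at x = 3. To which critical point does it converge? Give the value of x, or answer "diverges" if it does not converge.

4

V'(x) = -4(x - 5)(x - 4)(x + 3), so V'(3) = -48.
Gradient descent moves in the -V' direction, i.e. x is increasing.
The nearest critical point in that direction is x = 4, where V'' = 28 > 0 (a local minimum). The iterate converges there.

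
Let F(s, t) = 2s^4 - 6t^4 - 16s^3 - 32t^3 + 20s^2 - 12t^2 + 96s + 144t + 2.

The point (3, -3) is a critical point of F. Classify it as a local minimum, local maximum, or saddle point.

The mixed partial ∂²F/∂s∂t is 0, so the Hessian at any point is diag(F_ss, F_tt) = diag(8(3s^2 - 12s + 5), -24(3t^2 + 8t + 1)).
At (3, -3): H = diag(-32, -96).
Both eigenvalues are negative, so H is negative definite: a local maximum.

local maximum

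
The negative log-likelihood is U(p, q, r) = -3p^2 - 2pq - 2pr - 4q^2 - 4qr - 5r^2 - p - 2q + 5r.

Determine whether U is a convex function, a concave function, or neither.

U is quadratic, so its Hessian is the constant matrix H = [[-6, -2, -2], [-2, -8, -4], [-2, -4, -10]].
Leading principal minors: -6, 44, -344.
Signs alternate −, +, − ⇒ H ≺ 0 ⇒ concave.

concave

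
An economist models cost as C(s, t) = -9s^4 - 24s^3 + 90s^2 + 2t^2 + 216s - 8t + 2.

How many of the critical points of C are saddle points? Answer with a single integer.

2

C separates as a function of s plus a function of t, so ∇C=0 decouples.
∂C/∂s = -36(s - 2)(s + 1)(s + 3) = 0 at s ∈ {-3, -1, 2}; ∂C/∂t = 4(t - 2) = 0 at t ∈ {2}.
The Hessian is diagonal: diag(C_ss, C_tt). Second derivatives: C_ss(-3)=-360, C_ss(-1)=216, C_ss(2)=-540; C_tt(2)=4.
Saddle points occur where the two diagonal entries have opposite signs: (-3, 2), (2, 2). Count: 2.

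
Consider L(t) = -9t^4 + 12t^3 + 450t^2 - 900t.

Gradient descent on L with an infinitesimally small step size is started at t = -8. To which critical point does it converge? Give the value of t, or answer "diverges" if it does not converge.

diverges

L'(t) = -36(t - 5)(t - 1)(t + 5), so L'(-8) = 12636.
Gradient descent moves in the -L' direction, i.e. t is decreasing.
There is no critical point below t=-8, and L' keeps the same sign, so the iterate runs off to −∞.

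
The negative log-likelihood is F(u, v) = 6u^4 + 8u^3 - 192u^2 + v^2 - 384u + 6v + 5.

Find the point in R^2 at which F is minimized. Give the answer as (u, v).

F(u,v) separates as P(u) + Q(v) + 5, so its minimum is min P + min Q + 5.
P'(u) = 24(u - 4)(u + 1)(u + 4) vanishes at u ∈ {-4, -1, 4}; Q'(v) = 2v + 6 vanishes at v ∈ {-3}.
Local minima of P (where P''>0): P(-4)=-512, P(4)=-2560. Local minima of Q: Q(-3)=-9.
So the global minimum of F is P(4) + Q(-3) + 5 = -2560 − 9 + 5 = -2564, attained at (4, -3).

(4, -3)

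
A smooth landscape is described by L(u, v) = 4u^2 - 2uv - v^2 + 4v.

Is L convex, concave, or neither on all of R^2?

neither

L is quadratic, so its Hessian is the constant matrix H = [[8, -2], [-2, -2]].
det(H) = -20, tr(H) = 6.
det(H) < 0, so H is indefinite: neither convex nor concave.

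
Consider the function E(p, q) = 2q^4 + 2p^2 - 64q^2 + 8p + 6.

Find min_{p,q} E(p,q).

-514

E(p,q) separates as A(p) + B(q) + 6, so its minimum is min A + min B + 6.
A'(p) = 4p + 8 vanishes at p ∈ {-2}; B'(q) = 8q(q - 4)(q + 4) vanishes at q ∈ {-4, 0, 4}.
Local minima of A (where A''>0): A(-2)=-8. Local minima of B: B(-4)=-512, B(4)=-512.
So the global minimum of E is A(-2) + B(-4) + 6 = -8 − 512 + 6 = -514, attained at (-2, -4).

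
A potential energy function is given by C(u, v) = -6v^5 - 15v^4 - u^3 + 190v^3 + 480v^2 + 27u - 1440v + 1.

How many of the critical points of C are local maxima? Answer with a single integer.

C separates as a function of u plus a function of v, so ∇C=0 decouples.
∂C/∂u = -3(u - 3)(u + 3) = 0 at u ∈ {-3, 3}; ∂C/∂v = -30(v - 4)(v - 1)(v + 3)(v + 4) = 0 at v ∈ {-4, -3, 1, 4}.
The Hessian is diagonal: diag(C_uu, C_vv). Second derivatives: C_uu(-3)=18, C_uu(3)=-18; C_vv(-4)=1200, C_vv(-3)=-840, C_vv(1)=1800, C_vv(4)=-5040.
Local maxima occur where both diagonal entries negative: (3, -3), (3, 4). Count: 2.

2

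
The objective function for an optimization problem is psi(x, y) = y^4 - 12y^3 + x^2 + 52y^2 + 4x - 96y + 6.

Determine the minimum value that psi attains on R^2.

-62

psi(x,y) separates as P(x) + Q(y) + 6, so its minimum is min P + min Q + 6.
P'(x) = 2x + 4 vanishes at x ∈ {-2}; Q'(y) = 4(y - 4)(y - 3)(y - 2) vanishes at y ∈ {2, 3, 4}.
Local minima of P (where P''>0): P(-2)=-4. Local minima of Q: Q(2)=-64, Q(4)=-64.
So the global minimum of psi is P(-2) + Q(2) + 6 = -4 − 64 + 6 = -62, attained at (-2, 2).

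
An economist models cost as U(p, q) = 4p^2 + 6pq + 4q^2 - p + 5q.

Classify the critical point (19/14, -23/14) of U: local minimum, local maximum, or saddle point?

local minimum

The Hessian of U is constant: H = [[8, 6], [6, 8]].
det(H) = 8·8 − 6² = 28.
det(H) > 0 and tr(H) = 16 > 0, so H is positive definite and the point is a local minimum.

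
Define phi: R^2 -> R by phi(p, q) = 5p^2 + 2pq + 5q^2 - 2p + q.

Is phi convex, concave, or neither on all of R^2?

phi is quadratic, so its Hessian is the constant matrix H = [[10, 2], [2, 10]].
det(H) = 96, tr(H) = 20.
det(H) > 0 and tr(H) > 0, so H is positive definite everywhere: convex.

convex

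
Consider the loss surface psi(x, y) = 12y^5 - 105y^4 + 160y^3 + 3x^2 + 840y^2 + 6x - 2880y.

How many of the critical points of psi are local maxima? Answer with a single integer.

0

psi separates as a function of x plus a function of y, so ∇psi=0 decouples.
∂psi/∂x = 6(x + 1) = 0 at x ∈ {-1}; ∂psi/∂y = 60(y - 4)(y - 3)(y - 2)(y + 2) = 0 at y ∈ {-2, 2, 3, 4}.
The Hessian is diagonal: diag(psi_xx, psi_yy). Second derivatives: psi_xx(-1)=6; psi_yy(-2)=-7200, psi_yy(2)=480, psi_yy(3)=-300, psi_yy(4)=720.
Local maxima occur where both diagonal entries negative: none. Count: 0.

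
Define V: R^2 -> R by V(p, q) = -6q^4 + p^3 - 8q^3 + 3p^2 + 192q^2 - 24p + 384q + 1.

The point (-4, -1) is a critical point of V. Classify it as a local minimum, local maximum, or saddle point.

The mixed partial ∂²V/∂p∂q is 0, so the Hessian at any point is diag(V_pp, V_qq) = diag(6(p + 1), 24(-3q^2 - 2q + 16)).
At (-4, -1): H = diag(-18, 360).
The eigenvalues have opposite signs, so H is indefinite: a saddle point.

saddle point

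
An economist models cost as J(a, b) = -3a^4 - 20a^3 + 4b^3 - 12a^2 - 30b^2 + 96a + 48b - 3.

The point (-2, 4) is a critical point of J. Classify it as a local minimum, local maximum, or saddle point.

local minimum

The mixed partial ∂²J/∂a∂b is 0, so the Hessian at any point is diag(J_aa, J_bb) = diag(-12(3a^2 + 10a + 2), 12(2b - 5)).
At (-2, 4): H = diag(72, 36).
Both eigenvalues are positive, so H is positive definite: a local minimum.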